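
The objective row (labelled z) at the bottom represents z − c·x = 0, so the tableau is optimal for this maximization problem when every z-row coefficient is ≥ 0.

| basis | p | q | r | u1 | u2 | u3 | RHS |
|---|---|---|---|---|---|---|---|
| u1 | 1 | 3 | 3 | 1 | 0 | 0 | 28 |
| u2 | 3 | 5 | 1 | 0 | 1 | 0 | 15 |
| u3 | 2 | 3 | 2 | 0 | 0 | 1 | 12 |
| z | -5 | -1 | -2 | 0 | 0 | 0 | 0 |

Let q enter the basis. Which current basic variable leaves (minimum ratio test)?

Column q entries and ratios — u1: 28/3 = 28/3; u2: 15/5 = 3; u3: 12/3 = 4.
Smallest ratio is 3 in the row of u2, so u2 leaves.

u2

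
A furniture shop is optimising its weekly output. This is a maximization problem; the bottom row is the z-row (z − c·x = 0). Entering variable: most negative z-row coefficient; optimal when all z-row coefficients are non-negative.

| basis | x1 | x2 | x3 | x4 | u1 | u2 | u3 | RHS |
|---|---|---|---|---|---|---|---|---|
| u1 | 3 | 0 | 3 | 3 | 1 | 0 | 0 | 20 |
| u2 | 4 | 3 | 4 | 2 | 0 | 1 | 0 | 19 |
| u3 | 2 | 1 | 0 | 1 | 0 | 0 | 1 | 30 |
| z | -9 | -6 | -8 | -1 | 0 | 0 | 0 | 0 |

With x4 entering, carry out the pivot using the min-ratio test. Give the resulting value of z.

Ratio test on column x4 — row 1: 20/3 = 20/3; row 2: 19/2 = 19/2; row 3: 30/1 = 30. Minimum is 20/3 at row 1 (u1 leaves); pivot element 3.
Pivot on row 1; the z-row RHS becomes 0 − (-1)·(20/3) = 20/3.

20/3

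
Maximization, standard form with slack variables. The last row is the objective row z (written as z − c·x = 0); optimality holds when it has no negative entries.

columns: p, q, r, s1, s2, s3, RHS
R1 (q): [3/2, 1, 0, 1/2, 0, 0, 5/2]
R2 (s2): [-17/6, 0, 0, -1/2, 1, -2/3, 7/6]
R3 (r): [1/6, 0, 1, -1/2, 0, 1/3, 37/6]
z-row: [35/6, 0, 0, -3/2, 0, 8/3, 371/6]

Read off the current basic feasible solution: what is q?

5/2

q is basic (row 1); its value is the RHS of that row, 5/2.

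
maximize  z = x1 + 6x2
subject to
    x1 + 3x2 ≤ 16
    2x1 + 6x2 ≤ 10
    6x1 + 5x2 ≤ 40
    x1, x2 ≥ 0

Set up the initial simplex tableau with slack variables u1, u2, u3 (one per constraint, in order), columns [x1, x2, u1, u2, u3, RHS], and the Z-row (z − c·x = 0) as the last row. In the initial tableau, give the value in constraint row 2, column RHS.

The RHS of constraint 2 is b_2 = 10.

10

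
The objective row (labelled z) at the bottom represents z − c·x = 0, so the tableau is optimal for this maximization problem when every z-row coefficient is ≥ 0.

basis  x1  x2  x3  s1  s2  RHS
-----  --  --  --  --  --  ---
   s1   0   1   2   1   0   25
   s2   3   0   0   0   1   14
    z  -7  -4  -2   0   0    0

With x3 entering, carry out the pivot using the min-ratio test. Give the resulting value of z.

Ratio test on column x3 — row 1: 25/2 = 25/2; row 2: entry 0 ≤ 0. Minimum is 25/2 at row 1 (s1 leaves); pivot element 2.
Pivot on row 1; the z-row RHS becomes 0 − (-2)·(25/2) = 25.

25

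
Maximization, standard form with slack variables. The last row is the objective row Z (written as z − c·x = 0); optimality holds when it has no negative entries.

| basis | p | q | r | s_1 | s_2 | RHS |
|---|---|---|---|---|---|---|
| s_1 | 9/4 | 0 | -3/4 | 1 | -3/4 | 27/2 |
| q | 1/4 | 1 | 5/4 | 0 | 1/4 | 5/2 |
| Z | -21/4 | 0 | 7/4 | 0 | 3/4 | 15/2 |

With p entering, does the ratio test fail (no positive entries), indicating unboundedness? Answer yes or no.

Column p has positive entries in row(s) 1, 2, so the ratio test bounds it — not unbounded.

no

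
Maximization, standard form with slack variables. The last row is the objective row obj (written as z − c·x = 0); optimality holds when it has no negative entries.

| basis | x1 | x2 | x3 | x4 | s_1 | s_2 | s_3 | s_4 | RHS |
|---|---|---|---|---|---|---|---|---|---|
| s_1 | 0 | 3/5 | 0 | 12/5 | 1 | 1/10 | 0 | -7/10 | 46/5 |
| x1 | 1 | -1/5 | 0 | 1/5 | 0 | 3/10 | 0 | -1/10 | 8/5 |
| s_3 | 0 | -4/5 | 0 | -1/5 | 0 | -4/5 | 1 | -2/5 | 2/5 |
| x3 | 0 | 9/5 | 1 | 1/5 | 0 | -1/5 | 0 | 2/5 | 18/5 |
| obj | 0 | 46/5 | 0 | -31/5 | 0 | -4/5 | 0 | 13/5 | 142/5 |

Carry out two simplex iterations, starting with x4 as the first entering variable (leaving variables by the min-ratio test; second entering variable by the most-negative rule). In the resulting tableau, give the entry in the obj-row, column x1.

Ratio test on column x4 — row 1: (46/5)/(12/5) = 23/6; row 2: (8/5)/(1/5) = 8; row 3: entry -1/5 ≤ 0; row 4: (18/5)/(1/5) = 18. Minimum is 23/6 at row 1 (s_1 leaves); pivot element 12/5.
Divide row 1 by 12/5; eliminate column x4 from the other rows.
Second iteration: most negative obj-row entry is -13/24 in column s_2, so s_2 enters.
Ratio test on column s_2 — row 1: (23/6)/(1/24) = 92; row 2: (5/6)/(7/24) = 20/7; row 3: entry -19/24 ≤ 0; row 4: entry -5/24 ≤ 0. Minimum is 20/7 at row 2 (x1 leaves); pivot element 7/24.
Divide row 2 by 7/24; eliminate column s_2 from the other rows.
After both pivots, the entry at the obj-row, column x1 is 13/7.

13/7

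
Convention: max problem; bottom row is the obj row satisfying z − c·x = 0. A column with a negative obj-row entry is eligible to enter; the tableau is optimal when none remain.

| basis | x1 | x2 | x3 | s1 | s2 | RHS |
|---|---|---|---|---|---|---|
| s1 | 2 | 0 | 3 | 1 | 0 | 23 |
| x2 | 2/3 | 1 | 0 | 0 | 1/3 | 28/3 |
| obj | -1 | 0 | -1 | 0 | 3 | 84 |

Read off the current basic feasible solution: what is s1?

s1 is basic (row 1); its value is the RHS of that row, 23.

23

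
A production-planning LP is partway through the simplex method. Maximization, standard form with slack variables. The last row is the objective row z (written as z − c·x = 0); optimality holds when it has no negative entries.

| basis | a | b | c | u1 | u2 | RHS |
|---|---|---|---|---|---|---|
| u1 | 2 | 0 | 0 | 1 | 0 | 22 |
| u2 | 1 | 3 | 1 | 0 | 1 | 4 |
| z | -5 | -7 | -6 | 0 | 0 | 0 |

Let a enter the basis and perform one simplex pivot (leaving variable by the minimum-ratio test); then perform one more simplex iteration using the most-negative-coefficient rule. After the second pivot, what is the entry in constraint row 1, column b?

0

Ratio test on column a — row 1: 22/2 = 11; row 2: 4/1 = 4. Minimum is 4 at row 2 (u2 leaves); pivot element 1.
Divide row 2 by 1; eliminate column a from the other rows.
Second iteration: most negative z-row entry is -1 in column c, so c enters.
Ratio test on column c — row 1: entry -2 ≤ 0; row 2: 4/1 = 4. Minimum is 4 at row 2 (a leaves); pivot element 1.
Divide row 2 by 1; eliminate column c from the other rows.
After both pivots, the entry at constraint row 1, column b is 0.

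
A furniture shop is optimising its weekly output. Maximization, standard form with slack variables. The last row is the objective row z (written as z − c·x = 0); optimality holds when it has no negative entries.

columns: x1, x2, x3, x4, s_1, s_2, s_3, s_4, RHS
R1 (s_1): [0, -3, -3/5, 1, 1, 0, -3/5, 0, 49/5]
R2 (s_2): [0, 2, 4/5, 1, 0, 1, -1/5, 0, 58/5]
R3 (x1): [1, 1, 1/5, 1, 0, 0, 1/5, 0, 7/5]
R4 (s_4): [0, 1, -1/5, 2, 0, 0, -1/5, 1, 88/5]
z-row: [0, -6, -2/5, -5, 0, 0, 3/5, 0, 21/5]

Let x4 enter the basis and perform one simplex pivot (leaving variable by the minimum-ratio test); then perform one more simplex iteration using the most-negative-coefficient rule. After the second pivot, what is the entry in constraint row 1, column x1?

Ratio test on column x4 — row 1: (49/5)/1 = 49/5; row 2: (58/5)/1 = 58/5; row 3: (7/5)/1 = 7/5; row 4: (88/5)/2 = 44/5. Minimum is 7/5 at row 3 (x1 leaves); pivot element 1.
Divide row 3 by 1; eliminate column x4 from the other rows.
Second iteration: most negative z-row entry is -1 in column x2, so x2 enters.
Ratio test on column x2 — row 1: entry -4 ≤ 0; row 2: (51/5)/1 = 51/5; row 3: (7/5)/1 = 7/5; row 4: entry -1 ≤ 0. Minimum is 7/5 at row 3 (x4 leaves); pivot element 1.
Divide row 3 by 1; eliminate column x2 from the other rows.
After both pivots, the entry at constraint row 1, column x1 is 3.

3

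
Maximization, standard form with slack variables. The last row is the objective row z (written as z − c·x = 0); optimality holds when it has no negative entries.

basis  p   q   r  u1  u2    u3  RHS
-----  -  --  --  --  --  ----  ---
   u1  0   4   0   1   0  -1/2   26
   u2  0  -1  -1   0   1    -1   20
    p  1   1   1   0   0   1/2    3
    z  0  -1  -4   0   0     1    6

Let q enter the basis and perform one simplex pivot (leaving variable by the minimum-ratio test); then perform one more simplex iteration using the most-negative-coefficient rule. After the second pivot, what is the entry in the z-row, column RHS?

Ratio test on column q — row 1: 26/4 = 13/2; row 2: entry -1 ≤ 0; row 3: 3/1 = 3. Minimum is 3 at row 3 (p leaves); pivot element 1.
Divide row 3 by 1; eliminate column q from the other rows.
Second iteration: most negative z-row entry is -3 in column r, so r enters.
Ratio test on column r — row 1: entry -4 ≤ 0; row 2: entry 0 ≤ 0; row 3: 3/1 = 3. Minimum is 3 at row 3 (q leaves); pivot element 1.
Divide row 3 by 1; eliminate column r from the other rows.
After both pivots, the entry at the z-row, column RHS is 18.

18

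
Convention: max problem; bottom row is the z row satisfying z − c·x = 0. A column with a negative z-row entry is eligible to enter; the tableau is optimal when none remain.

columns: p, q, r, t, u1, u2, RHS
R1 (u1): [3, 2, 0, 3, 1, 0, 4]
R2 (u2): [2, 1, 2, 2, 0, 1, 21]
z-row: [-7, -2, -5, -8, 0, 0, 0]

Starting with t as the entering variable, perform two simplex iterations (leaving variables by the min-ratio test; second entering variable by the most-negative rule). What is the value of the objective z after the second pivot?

113/2

Ratio test on column t — row 1: 4/3 = 4/3; row 2: 21/2 = 21/2. Minimum is 4/3 at row 1 (u1 leaves); pivot element 3.
Pivot on row 1; the z-row RHS becomes 0 − (-8)·(4/3) = 32/3.
Next entering variable (most negative z-row entry -5): r.
Ratio test on column r — row 1: entry 0 ≤ 0; row 2: (55/3)/2 = 55/6. Minimum is 55/6 at row 2 (u2 leaves); pivot element 2.
After the second pivot the z-row RHS is 32/3 − (-5)·(55/6) = 113/2.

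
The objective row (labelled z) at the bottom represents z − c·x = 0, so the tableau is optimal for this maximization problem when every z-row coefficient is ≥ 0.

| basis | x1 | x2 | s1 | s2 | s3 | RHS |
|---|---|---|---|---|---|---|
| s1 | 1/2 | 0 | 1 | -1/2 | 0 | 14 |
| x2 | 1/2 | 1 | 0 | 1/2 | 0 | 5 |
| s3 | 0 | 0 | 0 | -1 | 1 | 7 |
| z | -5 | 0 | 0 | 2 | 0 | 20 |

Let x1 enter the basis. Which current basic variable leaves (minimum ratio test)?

x2

Column x1 entries and ratios — s1: 14/(1/2) = 28; x2: 5/(1/2) = 10; s3: 0 ≤ 0, skip.
Smallest ratio is 10 in the row of x2, so x2 leaves.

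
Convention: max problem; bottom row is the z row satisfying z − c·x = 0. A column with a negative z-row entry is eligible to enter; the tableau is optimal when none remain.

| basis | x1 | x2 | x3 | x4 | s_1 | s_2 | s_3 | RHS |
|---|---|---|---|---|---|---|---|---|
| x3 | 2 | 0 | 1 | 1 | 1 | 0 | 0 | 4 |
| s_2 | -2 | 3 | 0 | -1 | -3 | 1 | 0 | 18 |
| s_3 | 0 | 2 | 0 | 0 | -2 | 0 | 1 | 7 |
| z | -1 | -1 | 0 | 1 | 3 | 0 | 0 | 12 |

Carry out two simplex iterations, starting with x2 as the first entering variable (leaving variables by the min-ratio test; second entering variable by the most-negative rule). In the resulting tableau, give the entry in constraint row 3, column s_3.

Ratio test on column x2 — row 1: entry 0 ≤ 0; row 2: 18/3 = 6; row 3: 7/2 = 7/2. Minimum is 7/2 at row 3 (s_3 leaves); pivot element 2.
Divide row 3 by 2; eliminate column x2 from the other rows.
Second iteration: most negative z-row entry is -1 in column x1, so x1 enters.
Ratio test on column x1 — row 1: 4/2 = 2; row 2: entry -2 ≤ 0; row 3: entry 0 ≤ 0. Minimum is 2 at row 1 (x3 leaves); pivot element 2.
Divide row 1 by 2; eliminate column x1 from the other rows.
After both pivots, the entry at constraint row 3, column s_3 is 1/2.

1/2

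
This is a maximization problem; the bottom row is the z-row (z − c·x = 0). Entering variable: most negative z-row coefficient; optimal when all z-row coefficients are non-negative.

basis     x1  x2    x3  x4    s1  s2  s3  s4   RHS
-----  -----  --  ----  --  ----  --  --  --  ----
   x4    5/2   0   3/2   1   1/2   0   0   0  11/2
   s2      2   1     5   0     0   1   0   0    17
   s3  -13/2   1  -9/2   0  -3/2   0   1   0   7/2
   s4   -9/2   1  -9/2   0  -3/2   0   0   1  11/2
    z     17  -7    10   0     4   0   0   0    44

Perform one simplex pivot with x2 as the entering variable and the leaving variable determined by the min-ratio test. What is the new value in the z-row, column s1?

-13/2

Ratio test on column x2 — row 1: entry 0 ≤ 0; row 2: 17/1 = 17; row 3: (7/2)/1 = 7/2; row 4: (11/2)/1 = 11/2. Minimum is 7/2 at row 3 (s3 leaves); pivot element 1.
Divide row 3 by 1; eliminate column x2 from the other rows.
z-row update in column s1: 4 − (-7)·(-3/2) = -13/2.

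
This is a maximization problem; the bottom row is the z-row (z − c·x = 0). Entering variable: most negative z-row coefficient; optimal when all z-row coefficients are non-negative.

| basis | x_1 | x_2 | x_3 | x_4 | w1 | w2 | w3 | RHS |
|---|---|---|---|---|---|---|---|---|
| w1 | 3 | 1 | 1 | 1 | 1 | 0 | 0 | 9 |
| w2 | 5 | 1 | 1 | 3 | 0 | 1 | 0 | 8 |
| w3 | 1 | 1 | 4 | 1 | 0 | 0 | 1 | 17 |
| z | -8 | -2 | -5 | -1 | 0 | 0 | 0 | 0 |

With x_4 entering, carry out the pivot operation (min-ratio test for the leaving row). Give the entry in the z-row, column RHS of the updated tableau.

Ratio test on column x_4 — row 1: 9/1 = 9; row 2: 8/3 = 8/3; row 3: 17/1 = 17. Minimum is 8/3 at row 2 (w2 leaves); pivot element 3.
Divide row 2 by 3; eliminate column x_4 from the other rows.
z-row update in column RHS: 0 − (-1)·(8/3) = 8/3.

8/3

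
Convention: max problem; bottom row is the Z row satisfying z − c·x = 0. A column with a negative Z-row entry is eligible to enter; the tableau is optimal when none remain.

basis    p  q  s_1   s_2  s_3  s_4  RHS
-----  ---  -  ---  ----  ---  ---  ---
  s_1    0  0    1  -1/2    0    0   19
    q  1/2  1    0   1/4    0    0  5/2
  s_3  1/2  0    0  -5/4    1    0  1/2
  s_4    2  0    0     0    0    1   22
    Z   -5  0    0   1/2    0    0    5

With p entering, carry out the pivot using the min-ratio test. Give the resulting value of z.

10

Ratio test on column p — row 1: entry 0 ≤ 0; row 2: (5/2)/(1/2) = 5; row 3: (1/2)/(1/2) = 1; row 4: 22/2 = 11. Minimum is 1 at row 3 (s_3 leaves); pivot element 1/2.
Pivot on row 3; the Z-row RHS becomes 5 − (-5)·1 = 10.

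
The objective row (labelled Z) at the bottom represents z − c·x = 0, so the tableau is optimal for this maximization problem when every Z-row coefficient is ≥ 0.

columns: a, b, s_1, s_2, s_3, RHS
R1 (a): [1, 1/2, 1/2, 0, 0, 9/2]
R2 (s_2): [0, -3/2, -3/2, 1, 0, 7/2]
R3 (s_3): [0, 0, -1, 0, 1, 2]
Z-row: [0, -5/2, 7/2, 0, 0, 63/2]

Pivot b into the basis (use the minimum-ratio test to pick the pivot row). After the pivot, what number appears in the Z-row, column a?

5

Ratio test on column b — row 1: (9/2)/(1/2) = 9; row 2: entry -3/2 ≤ 0; row 3: entry 0 ≤ 0. Minimum is 9 at row 1 (a leaves); pivot element 1/2.
Divide row 1 by 1/2; eliminate column b from the other rows.
Z-row update in column a: 0 − (-5/2)·2 = 5.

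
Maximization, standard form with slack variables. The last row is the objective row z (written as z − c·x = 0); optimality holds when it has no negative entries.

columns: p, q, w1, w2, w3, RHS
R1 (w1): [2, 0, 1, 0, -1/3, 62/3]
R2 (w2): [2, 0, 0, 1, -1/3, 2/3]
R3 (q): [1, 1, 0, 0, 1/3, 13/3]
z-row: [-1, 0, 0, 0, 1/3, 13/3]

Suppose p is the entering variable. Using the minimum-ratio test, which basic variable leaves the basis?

w2

Column p entries and ratios — w1: (62/3)/2 = 31/3; w2: (2/3)/2 = 1/3; q: (13/3)/1 = 13/3.
Smallest ratio is 1/3 in the row of w2, so w2 leaves.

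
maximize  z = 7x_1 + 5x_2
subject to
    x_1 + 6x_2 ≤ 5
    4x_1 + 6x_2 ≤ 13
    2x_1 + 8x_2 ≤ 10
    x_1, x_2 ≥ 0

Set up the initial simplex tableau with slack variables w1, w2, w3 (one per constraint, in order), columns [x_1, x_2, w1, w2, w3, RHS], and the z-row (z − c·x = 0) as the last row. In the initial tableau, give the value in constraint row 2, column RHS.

13

The RHS of constraint 2 is b_2 = 13.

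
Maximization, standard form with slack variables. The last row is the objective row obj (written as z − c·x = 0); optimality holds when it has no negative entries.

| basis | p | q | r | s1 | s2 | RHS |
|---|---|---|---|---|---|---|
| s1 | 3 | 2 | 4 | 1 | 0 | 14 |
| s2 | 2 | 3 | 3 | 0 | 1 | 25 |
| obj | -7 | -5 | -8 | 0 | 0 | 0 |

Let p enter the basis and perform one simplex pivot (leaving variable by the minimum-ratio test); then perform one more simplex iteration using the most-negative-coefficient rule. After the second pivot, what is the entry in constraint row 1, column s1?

Ratio test on column p — row 1: 14/3 = 14/3; row 2: 25/2 = 25/2. Minimum is 14/3 at row 1 (s1 leaves); pivot element 3.
Divide row 1 by 3; eliminate column p from the other rows.
Second iteration: most negative obj-row entry is -1/3 in column q, so q enters.
Ratio test on column q — row 1: (14/3)/(2/3) = 7; row 2: (47/3)/(5/3) = 47/5. Minimum is 7 at row 1 (p leaves); pivot element 2/3.
Divide row 1 by 2/3; eliminate column q from the other rows.
After both pivots, the entry at constraint row 1, column s1 is 1/2.

1/2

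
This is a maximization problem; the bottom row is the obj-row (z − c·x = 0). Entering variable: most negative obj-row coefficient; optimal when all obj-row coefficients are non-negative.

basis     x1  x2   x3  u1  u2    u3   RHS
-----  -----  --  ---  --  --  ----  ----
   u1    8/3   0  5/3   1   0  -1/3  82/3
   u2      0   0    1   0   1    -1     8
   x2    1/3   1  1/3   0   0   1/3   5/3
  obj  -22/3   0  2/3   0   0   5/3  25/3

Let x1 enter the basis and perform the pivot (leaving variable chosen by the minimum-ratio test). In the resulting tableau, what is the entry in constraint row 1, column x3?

Ratio test on column x1 — row 1: (82/3)/(8/3) = 41/4; row 2: entry 0 ≤ 0; row 3: (5/3)/(1/3) = 5. Minimum is 5 at row 3 (x2 leaves); pivot element 1/3.
Divide row 3 by 1/3; eliminate column x1 from the other rows.
Row 1 update in column x3: 5/3 − (8/3)·1 = -1.

-1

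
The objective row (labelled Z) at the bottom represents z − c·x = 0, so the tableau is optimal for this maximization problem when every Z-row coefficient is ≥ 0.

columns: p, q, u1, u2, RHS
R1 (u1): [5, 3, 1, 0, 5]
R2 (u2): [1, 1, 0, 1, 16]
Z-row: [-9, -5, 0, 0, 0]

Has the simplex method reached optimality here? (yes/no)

The Z-row has a negative entry -9 in column p, so it is not optimal.

no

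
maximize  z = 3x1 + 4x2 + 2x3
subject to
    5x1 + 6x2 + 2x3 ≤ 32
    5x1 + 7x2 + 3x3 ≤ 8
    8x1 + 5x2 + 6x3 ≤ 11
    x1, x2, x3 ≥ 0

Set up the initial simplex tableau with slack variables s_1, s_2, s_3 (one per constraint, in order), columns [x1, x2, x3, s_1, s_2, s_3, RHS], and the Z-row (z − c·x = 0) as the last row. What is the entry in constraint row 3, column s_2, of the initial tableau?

0

Slack s_2 belongs to constraint 2; its column is the unit vector e_2, so the entry in row 3 is 0.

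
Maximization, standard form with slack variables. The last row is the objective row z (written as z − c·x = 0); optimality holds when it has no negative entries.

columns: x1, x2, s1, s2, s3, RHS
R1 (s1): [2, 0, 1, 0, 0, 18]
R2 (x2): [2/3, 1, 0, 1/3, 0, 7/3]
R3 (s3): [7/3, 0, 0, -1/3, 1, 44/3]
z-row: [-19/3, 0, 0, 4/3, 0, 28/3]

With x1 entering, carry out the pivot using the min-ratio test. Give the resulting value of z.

63/2

Ratio test on column x1 — row 1: 18/2 = 9; row 2: (7/3)/(2/3) = 7/2; row 3: (44/3)/(7/3) = 44/7. Minimum is 7/2 at row 2 (x2 leaves); pivot element 2/3.
Pivot on row 2; the z-row RHS becomes 28/3 − (-19/3)·(7/2) = 63/2.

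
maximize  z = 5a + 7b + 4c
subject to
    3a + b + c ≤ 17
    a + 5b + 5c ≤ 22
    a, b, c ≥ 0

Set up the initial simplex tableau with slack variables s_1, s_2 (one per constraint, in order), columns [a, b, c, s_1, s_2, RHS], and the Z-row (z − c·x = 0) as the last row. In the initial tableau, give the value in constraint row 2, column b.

Constraint 2 has coefficient 5 on b.

5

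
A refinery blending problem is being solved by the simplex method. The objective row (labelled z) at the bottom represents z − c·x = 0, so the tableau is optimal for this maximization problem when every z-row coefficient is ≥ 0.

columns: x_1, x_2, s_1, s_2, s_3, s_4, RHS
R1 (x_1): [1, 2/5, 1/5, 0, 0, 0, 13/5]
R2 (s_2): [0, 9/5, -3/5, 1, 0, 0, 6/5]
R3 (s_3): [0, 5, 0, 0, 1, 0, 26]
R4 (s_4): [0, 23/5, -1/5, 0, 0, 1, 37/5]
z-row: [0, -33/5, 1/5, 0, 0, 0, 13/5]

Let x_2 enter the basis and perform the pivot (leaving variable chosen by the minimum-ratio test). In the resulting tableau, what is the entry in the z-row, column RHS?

Ratio test on column x_2 — row 1: (13/5)/(2/5) = 13/2; row 2: (6/5)/(9/5) = 2/3; row 3: 26/5 = 26/5; row 4: (37/5)/(23/5) = 37/23. Minimum is 2/3 at row 2 (s_2 leaves); pivot element 9/5.
Divide row 2 by 9/5; eliminate column x_2 from the other rows.
z-row update in column RHS: 13/5 − (-33/5)·(2/3) = 7.

7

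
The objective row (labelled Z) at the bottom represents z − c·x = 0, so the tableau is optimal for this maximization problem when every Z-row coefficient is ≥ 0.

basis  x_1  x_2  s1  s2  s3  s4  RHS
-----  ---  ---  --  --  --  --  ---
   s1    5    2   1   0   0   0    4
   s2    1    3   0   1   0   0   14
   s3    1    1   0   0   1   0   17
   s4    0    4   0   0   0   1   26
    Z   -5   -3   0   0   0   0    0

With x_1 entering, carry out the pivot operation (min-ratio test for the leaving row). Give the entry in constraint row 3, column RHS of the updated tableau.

81/5

Ratio test on column x_1 — row 1: 4/5 = 4/5; row 2: 14/1 = 14; row 3: 17/1 = 17; row 4: entry 0 ≤ 0. Minimum is 4/5 at row 1 (s1 leaves); pivot element 5.
Divide row 1 by 5; eliminate column x_1 from the other rows.
Row 3 update in column RHS: 17 − 1·(4/5) = 81/5.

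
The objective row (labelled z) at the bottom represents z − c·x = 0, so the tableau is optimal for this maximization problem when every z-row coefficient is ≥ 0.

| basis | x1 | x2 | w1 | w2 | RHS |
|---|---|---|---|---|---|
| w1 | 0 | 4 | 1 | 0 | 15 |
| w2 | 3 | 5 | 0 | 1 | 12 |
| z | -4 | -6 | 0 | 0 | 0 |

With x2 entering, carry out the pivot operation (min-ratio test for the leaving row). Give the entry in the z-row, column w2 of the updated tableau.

Ratio test on column x2 — row 1: 15/4 = 15/4; row 2: 12/5 = 12/5. Minimum is 12/5 at row 2 (w2 leaves); pivot element 5.
Divide row 2 by 5; eliminate column x2 from the other rows.
z-row update in column w2: 0 − (-6)·(1/5) = 6/5.

6/5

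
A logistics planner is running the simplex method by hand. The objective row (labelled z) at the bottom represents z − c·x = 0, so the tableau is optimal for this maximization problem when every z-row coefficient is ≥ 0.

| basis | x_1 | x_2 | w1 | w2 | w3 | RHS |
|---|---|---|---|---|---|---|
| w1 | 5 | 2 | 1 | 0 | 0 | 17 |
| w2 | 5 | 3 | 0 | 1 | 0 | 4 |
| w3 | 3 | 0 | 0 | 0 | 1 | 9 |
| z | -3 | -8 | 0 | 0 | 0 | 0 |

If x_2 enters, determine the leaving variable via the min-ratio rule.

Column x_2 entries and ratios — w1: 17/2 = 17/2; w2: 4/3 = 4/3; w3: 0 ≤ 0, skip.
Smallest ratio is 4/3 in the row of w2, so w2 leaves.

w2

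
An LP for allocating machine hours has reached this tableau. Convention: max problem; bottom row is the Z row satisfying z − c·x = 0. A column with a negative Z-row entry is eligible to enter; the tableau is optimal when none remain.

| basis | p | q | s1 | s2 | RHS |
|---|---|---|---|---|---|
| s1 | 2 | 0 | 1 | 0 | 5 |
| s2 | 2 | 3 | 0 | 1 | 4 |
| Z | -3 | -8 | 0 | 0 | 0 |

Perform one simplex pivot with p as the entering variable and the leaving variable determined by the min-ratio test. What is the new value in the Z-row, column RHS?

Ratio test on column p — row 1: 5/2 = 5/2; row 2: 4/2 = 2. Minimum is 2 at row 2 (s2 leaves); pivot element 2.
Divide row 2 by 2; eliminate column p from the other rows.
Z-row update in column RHS: 0 − (-3)·2 = 6.

6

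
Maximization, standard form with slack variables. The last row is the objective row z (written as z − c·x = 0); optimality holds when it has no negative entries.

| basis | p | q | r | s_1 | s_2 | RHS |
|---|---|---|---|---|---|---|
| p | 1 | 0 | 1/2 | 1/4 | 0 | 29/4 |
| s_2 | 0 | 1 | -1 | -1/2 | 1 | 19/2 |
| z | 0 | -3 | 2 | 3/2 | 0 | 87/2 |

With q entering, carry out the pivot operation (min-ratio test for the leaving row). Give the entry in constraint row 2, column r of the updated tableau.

Ratio test on column q — row 1: entry 0 ≤ 0; row 2: (19/2)/1 = 19/2. Minimum is 19/2 at row 2 (s_2 leaves); pivot element 1.
Divide row 2 by 1; eliminate column q from the other rows.
In the new row 2, the r entry is the old entry divided by the pivot: (-1)/1 = -1.

-1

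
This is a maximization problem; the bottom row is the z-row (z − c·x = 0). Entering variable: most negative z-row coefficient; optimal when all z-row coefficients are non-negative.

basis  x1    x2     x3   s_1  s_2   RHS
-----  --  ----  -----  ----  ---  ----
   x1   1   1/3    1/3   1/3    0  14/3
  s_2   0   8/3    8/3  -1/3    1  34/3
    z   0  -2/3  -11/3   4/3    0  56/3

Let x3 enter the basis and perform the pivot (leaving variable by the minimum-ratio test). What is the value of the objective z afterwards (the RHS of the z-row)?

137/4

Ratio test on column x3 — row 1: (14/3)/(1/3) = 14; row 2: (34/3)/(8/3) = 17/4. Minimum is 17/4 at row 2 (s_2 leaves); pivot element 8/3.
Pivot on row 2; the z-row RHS becomes 56/3 − (-11/3)·(17/4) = 137/4.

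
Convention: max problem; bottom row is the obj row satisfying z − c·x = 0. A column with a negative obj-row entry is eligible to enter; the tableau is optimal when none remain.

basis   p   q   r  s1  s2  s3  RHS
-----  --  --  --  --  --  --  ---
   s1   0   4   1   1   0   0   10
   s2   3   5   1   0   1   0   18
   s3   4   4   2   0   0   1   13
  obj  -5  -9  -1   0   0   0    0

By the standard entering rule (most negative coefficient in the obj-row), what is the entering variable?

Negative obj-row entries: p: -5, q: -9, r: -1.
The most negative is -9 in column q, so q enters.

q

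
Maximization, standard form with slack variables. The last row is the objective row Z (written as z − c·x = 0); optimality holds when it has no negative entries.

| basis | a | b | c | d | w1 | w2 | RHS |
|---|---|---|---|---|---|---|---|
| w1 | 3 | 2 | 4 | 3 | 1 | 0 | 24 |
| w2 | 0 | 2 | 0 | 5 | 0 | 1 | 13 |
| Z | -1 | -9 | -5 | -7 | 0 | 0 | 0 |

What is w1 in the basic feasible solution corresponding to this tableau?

24

w1 is basic (row 1); its value is the RHS of that row, 24.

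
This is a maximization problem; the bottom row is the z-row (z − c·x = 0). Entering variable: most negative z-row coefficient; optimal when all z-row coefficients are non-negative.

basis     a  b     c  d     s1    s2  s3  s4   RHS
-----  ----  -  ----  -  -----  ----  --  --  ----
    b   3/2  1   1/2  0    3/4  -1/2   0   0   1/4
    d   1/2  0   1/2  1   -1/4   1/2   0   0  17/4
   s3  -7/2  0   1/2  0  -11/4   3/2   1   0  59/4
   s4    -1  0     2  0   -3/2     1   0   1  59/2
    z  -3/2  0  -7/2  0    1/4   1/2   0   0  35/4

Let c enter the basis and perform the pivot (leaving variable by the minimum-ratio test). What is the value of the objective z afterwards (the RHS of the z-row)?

21/2

Ratio test on column c — row 1: (1/4)/(1/2) = 1/2; row 2: (17/4)/(1/2) = 17/2; row 3: (59/4)/(1/2) = 59/2; row 4: (59/2)/2 = 59/4. Minimum is 1/2 at row 1 (b leaves); pivot element 1/2.
Pivot on row 1; the z-row RHS becomes 35/4 − (-7/2)·(1/2) = 21/2.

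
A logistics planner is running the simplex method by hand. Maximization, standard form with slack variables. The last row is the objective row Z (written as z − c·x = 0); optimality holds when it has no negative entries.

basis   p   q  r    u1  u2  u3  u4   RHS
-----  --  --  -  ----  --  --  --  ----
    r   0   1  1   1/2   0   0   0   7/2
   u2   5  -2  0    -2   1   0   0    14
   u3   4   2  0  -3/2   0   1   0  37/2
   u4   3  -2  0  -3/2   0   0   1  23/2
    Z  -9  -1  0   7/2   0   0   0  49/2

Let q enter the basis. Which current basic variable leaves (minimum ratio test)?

Column q entries and ratios — r: (7/2)/1 = 7/2; u2: -2 ≤ 0, skip; u3: (37/2)/2 = 37/4; u4: -2 ≤ 0, skip.
Smallest ratio is 7/2 in the row of r, so r leaves.

r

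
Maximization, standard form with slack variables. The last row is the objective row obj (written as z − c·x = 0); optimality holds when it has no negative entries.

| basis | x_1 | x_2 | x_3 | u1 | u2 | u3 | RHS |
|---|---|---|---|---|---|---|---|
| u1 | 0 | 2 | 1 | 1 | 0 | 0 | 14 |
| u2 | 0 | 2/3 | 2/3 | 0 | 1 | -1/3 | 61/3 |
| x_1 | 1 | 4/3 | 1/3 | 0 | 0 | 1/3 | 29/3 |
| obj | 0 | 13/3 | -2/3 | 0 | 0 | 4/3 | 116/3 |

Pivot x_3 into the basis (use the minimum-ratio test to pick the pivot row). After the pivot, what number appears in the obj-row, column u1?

2/3

Ratio test on column x_3 — row 1: 14/1 = 14; row 2: (61/3)/(2/3) = 61/2; row 3: (29/3)/(1/3) = 29. Minimum is 14 at row 1 (u1 leaves); pivot element 1.
Divide row 1 by 1; eliminate column x_3 from the other rows.
obj-row update in column u1: 0 − (-2/3)·1 = 2/3.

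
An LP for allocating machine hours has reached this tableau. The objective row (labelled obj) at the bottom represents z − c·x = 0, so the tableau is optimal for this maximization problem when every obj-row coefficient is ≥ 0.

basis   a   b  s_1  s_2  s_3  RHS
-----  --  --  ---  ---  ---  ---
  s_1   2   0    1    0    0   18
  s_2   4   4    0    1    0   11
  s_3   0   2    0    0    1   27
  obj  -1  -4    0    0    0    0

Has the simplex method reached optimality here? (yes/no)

The obj-row has a negative entry -4 in column b, so it is not optimal.

no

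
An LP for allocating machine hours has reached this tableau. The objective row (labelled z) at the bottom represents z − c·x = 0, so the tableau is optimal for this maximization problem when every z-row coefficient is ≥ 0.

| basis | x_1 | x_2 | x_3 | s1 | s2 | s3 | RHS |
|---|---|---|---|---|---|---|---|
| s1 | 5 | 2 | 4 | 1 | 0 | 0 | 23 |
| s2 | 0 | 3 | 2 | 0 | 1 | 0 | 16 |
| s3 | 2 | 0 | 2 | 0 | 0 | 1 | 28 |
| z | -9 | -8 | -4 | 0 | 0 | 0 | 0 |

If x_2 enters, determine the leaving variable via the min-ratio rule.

Column x_2 entries and ratios — s1: 23/2 = 23/2; s2: 16/3 = 16/3; s3: 0 ≤ 0, skip.
Smallest ratio is 16/3 in the row of s2, so s2 leaves.

s2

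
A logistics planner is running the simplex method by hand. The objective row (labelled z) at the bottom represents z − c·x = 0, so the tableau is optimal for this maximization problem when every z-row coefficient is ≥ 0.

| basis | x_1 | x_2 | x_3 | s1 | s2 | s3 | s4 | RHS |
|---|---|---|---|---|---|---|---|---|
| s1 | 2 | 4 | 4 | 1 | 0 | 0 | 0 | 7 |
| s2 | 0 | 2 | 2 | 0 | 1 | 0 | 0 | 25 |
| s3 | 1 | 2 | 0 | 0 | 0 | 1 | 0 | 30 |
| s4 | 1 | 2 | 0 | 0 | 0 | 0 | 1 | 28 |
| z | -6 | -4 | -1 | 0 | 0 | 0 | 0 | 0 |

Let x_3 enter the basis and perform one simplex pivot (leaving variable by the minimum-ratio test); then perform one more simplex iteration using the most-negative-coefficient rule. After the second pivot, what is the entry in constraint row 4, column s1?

-1/2

Ratio test on column x_3 — row 1: 7/4 = 7/4; row 2: 25/2 = 25/2; row 3: entry 0 ≤ 0; row 4: entry 0 ≤ 0. Minimum is 7/4 at row 1 (s1 leaves); pivot element 4.
Divide row 1 by 4; eliminate column x_3 from the other rows.
Second iteration: most negative z-row entry is -11/2 in column x_1, so x_1 enters.
Ratio test on column x_1 — row 1: (7/4)/(1/2) = 7/2; row 2: entry -1 ≤ 0; row 3: 30/1 = 30; row 4: 28/1 = 28. Minimum is 7/2 at row 1 (x_3 leaves); pivot element 1/2.
Divide row 1 by 1/2; eliminate column x_1 from the other rows.
After both pivots, the entry at constraint row 4, column s1 is -1/2.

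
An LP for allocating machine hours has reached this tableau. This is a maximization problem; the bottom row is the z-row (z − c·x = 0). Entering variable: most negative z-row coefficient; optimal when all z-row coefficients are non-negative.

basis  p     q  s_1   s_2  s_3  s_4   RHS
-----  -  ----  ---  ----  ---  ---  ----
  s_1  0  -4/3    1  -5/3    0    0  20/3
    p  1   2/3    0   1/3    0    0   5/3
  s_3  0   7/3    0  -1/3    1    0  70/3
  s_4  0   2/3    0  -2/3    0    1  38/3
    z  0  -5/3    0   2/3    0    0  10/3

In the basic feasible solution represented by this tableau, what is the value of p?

5/3

p is basic (row 2); its value is the RHS of that row, 5/3.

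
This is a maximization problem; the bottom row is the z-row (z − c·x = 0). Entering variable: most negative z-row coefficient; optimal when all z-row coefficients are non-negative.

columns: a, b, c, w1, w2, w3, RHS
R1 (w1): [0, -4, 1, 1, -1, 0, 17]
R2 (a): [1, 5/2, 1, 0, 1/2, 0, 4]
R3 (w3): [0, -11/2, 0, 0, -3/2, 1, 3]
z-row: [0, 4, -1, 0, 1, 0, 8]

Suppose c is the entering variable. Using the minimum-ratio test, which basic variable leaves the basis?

a

Column c entries and ratios — w1: 17/1 = 17; a: 4/1 = 4; w3: 0 ≤ 0, skip.
Smallest ratio is 4 in the row of a, so a leaves.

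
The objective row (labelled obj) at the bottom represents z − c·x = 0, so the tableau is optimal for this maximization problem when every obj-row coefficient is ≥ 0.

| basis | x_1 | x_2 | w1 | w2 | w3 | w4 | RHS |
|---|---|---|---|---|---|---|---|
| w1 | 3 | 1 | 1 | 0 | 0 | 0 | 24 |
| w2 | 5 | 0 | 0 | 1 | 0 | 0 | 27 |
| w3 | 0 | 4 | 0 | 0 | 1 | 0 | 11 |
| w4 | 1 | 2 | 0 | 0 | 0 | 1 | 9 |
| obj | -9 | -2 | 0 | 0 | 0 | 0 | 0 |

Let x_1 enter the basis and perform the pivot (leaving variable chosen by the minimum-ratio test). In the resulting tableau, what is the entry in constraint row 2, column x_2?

Ratio test on column x_1 — row 1: 24/3 = 8; row 2: 27/5 = 27/5; row 3: entry 0 ≤ 0; row 4: 9/1 = 9. Minimum is 27/5 at row 2 (w2 leaves); pivot element 5.
Divide row 2 by 5; eliminate column x_1 from the other rows.
In the new row 2, the x_2 entry is the old entry divided by the pivot: 0/5 = 0.

0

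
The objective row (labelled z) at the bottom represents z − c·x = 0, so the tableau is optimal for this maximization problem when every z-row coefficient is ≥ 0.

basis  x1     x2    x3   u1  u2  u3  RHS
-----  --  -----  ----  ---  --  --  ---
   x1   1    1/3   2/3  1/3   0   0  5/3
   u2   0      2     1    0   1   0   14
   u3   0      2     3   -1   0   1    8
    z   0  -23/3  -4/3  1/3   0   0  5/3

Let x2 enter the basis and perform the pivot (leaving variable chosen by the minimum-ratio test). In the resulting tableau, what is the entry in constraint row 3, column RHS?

4

Ratio test on column x2 — row 1: (5/3)/(1/3) = 5; row 2: 14/2 = 7; row 3: 8/2 = 4. Minimum is 4 at row 3 (u3 leaves); pivot element 2.
Divide row 3 by 2; eliminate column x2 from the other rows.
In the new row 3, the RHS entry is the old entry divided by the pivot: 8/2 = 4.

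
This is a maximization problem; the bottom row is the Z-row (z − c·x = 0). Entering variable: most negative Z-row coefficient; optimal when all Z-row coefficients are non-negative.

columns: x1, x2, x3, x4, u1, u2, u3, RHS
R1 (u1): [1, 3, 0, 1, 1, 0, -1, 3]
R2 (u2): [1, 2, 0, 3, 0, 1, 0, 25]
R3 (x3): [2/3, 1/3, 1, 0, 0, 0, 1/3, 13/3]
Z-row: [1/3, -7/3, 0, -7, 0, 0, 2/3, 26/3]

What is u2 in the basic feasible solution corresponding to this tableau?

u2 is basic (row 2); its value is the RHS of that row, 25.

25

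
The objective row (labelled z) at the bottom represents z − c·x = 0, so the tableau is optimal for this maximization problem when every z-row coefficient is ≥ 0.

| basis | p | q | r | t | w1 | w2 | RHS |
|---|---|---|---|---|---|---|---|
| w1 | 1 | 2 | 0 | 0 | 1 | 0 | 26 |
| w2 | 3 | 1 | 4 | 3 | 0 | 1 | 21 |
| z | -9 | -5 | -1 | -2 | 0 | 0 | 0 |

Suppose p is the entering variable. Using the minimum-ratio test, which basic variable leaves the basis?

Column p entries and ratios — w1: 26/1 = 26; w2: 21/3 = 7.
Smallest ratio is 7 in the row of w2, so w2 leaves.

w2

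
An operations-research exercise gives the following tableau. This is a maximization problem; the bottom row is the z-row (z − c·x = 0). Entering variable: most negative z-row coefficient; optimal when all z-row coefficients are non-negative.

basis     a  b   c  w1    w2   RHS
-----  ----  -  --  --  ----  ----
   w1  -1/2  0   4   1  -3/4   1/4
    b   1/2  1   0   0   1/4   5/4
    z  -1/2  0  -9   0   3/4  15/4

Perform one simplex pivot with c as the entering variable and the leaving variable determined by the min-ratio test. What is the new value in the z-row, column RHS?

Ratio test on column c — row 1: (1/4)/4 = 1/16; row 2: entry 0 ≤ 0. Minimum is 1/16 at row 1 (w1 leaves); pivot element 4.
Divide row 1 by 4; eliminate column c from the other rows.
z-row update in column RHS: 15/4 − (-9)·(1/16) = 69/16.

69/16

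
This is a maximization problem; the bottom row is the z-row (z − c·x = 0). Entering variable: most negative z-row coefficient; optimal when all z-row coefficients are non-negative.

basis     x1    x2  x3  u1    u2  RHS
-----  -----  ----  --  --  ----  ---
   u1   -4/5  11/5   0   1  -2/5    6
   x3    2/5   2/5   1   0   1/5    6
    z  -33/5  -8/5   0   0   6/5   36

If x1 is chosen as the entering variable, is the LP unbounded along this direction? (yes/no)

no

Column x1 has positive entries in row(s) 2, so the ratio test bounds it — not unbounded.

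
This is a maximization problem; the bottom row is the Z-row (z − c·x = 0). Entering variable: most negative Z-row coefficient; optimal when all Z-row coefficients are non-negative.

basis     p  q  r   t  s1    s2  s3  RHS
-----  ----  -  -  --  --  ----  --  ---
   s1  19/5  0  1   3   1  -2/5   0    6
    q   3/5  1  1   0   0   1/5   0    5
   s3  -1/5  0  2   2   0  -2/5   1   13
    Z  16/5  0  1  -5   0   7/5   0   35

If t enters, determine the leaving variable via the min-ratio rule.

s1

Column t entries and ratios — s1: 6/3 = 2; q: 0 ≤ 0, skip; s3: 13/2 = 13/2.
Smallest ratio is 2 in the row of s1, so s1 leaves.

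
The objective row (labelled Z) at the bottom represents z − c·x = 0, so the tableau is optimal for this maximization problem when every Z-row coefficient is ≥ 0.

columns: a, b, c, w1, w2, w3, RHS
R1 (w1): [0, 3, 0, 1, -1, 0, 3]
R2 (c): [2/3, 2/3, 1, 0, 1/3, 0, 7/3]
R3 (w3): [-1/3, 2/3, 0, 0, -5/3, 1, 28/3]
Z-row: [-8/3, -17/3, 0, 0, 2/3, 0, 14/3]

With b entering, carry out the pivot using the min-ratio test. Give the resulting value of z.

Ratio test on column b — row 1: 3/3 = 1; row 2: (7/3)/(2/3) = 7/2; row 3: (28/3)/(2/3) = 14. Minimum is 1 at row 1 (w1 leaves); pivot element 3.
Pivot on row 1; the Z-row RHS becomes 14/3 − (-17/3)·1 = 31/3.

31/3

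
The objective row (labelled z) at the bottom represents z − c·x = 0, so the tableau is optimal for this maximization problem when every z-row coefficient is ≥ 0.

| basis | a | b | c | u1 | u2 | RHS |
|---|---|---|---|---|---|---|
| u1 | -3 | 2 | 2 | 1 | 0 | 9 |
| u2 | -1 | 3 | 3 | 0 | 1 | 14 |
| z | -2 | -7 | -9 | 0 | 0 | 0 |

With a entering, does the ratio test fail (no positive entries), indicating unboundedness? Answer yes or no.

yes

Every constraint-row entry in column a is ≤ 0, so increasing a is unbounded.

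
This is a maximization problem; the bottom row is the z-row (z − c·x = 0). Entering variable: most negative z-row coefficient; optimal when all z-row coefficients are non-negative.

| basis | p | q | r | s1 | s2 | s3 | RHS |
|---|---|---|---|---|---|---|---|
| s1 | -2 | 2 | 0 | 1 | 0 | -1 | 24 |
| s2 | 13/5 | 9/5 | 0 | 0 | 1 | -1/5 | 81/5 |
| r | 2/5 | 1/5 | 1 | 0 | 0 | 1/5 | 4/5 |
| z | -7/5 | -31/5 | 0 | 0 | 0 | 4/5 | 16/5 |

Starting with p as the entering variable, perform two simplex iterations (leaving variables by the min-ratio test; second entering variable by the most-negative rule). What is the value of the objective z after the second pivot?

Ratio test on column p — row 1: entry -2 ≤ 0; row 2: (81/5)/(13/5) = 81/13; row 3: (4/5)/(2/5) = 2. Minimum is 2 at row 3 (r leaves); pivot element 2/5.
Pivot on row 3; the z-row RHS becomes 16/5 − (-7/5)·2 = 6.
Next entering variable (most negative z-row entry -11/2): q.
Ratio test on column q — row 1: 28/3 = 28/3; row 2: 11/(1/2) = 22; row 3: 2/(1/2) = 4. Minimum is 4 at row 3 (p leaves); pivot element 1/2.
After the second pivot the z-row RHS is 6 − (-11/2)·4 = 28.

28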